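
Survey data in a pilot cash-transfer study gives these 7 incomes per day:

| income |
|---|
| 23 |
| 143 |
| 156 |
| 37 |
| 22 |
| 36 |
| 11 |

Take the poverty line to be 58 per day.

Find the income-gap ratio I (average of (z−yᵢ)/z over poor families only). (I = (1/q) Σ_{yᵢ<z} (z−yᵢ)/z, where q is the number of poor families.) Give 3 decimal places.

0.555

Below the line: 11, 22, 23, 36, 37 (q = 5 of N = 7).
Shortfall ratios (z−y)/z: 0.8103, 0.6207, 0.6034, 0.3793, 0.3621; sum = 2.775862.
I averages over the q = 5 poor units only: 2.775862 / 5 = 0.555.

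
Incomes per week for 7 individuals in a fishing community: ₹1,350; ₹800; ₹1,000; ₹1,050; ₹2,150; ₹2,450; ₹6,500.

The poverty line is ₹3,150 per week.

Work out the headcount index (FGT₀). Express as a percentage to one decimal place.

85.7%

6 of the 7 individuals have income below ₹3,150.
H = 6/7 = 85.7%.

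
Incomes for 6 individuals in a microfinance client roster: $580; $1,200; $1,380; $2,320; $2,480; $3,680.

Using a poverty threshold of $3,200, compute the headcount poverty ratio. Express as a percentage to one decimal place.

5 of the 6 individuals have income below $3,200.
H = 5/6 = 83.3%.

83.3%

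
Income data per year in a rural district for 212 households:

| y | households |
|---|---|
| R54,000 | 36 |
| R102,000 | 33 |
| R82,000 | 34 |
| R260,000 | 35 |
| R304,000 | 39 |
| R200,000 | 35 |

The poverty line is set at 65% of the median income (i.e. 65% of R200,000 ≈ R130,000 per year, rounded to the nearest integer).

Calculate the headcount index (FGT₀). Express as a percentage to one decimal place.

103 of the 212 households have income below R130,000.
H = 103/212 = 48.6%.

48.6%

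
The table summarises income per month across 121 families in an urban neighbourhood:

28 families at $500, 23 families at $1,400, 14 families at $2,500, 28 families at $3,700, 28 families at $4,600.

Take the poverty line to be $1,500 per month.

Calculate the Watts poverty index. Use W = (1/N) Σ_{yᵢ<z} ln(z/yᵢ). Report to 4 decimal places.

0.2673

Below the line: 28×$500, 23×$1,400 (q = 51 of N = 121).
Log gaps: ln(1500/500) = 1.0986 (×28); ln(1500/1400) = 0.0690 (×23).
W = 32.347980 / 121 = 0.2673.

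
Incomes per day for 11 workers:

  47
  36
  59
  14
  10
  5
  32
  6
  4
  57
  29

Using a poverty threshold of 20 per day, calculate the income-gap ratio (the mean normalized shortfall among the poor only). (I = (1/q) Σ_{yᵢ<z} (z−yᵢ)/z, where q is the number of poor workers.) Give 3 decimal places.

0.610

Below the line: 4, 5, 6, 10, 14 (q = 5 of N = 11).
Relative gaps: 0.8000, 0.7500, 0.7000, 0.5000, 0.3000; sum = 3.050000.
The income-gap ratio divides by q (the poor only): 3.050000 / 5 = 0.610.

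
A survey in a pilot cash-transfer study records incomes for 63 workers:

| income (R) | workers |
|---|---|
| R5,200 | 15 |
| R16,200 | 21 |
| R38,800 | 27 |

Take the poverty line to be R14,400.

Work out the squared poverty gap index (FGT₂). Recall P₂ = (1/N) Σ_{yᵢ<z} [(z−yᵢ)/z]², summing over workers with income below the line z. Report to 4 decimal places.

0.0972

Incomes under z: 15×R5,200 (q = 15 of N = 63).
Gap ratios (z−y)/z: (14400−5200)/14400 = 0.6389 (×15).
Squared: 0.4082 (×15).
Sum = 6.122685; P₂ = 6.122685 / 63 = 0.0972.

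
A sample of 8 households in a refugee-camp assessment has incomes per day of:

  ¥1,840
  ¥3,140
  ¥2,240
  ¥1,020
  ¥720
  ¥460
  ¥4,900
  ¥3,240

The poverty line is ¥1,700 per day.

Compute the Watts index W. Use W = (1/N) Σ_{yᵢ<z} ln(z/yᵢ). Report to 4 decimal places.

Poor units: ¥460, ¥720, ¥1,020 (q = 3 of N = 8).
ln(z/y) terms: ln(1700/460) = 1.3072; ln(1700/720) = 0.8591; ln(1700/1020) = 0.5108.
W = 2.677115 / 8 = 0.3346.

0.3346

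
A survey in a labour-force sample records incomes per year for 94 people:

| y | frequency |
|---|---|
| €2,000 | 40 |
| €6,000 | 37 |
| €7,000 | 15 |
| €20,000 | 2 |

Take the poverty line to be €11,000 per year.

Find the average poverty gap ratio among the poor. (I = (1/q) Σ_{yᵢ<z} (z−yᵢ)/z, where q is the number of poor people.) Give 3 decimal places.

0.598

Below z: 40×€2,000, 37×€6,000, 15×€7,000 (q = 92 of N = 94).
Shortfall ratios (z−y)/z: 0.8182 (×40), 0.4545 (×37), 0.3636 (×15); sum = 55.000000.
The income-gap ratio divides by q (the poor only): 55.000000 / 92 = 0.598.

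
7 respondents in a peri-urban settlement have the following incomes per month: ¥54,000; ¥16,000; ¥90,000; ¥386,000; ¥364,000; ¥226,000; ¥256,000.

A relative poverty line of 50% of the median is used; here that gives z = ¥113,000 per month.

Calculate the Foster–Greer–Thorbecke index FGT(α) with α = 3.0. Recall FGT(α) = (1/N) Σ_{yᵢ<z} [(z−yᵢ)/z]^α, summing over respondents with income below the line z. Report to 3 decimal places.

Incomes under z: ¥16,000, ¥54,000, ¥90,000 (q = 3 of N = 7).
Shortfall ratios: (113000−16000)/113000 = 0.8584; (113000−54000)/113000 = 0.5221; (113000−90000)/113000 = 0.2035.
Raised to α = 3.0: 0.63253; 0.14234; 0.00843.
Sum = 0.783298; FGT(3.0) = 0.783298 / 7 = 0.112.

0.112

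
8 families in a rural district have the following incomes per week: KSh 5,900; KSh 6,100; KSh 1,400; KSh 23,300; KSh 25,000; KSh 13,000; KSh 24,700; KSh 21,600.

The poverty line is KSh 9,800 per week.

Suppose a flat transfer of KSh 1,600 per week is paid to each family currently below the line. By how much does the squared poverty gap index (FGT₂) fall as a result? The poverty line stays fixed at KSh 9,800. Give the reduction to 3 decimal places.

Before: below the line — KSh 1,400, KSh 5,900, KSh 6,100; squared poverty gap index (FGT₂) = 0.12945.
After the KSh 1,600 transfer: below the line — KSh 3,000, KSh 7,500, KSh 7,700; squared poverty gap index (FGT₂) = 0.07281.
Reduction = 0.12945 − 0.07281 = 0.057.

0.057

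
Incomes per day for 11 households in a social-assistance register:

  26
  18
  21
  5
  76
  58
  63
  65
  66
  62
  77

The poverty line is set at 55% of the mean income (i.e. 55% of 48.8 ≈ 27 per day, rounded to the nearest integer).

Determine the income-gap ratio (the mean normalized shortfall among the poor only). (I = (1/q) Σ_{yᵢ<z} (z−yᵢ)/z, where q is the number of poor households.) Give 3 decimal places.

Below z: 5, 18, 21, 26 (q = 4 of N = 11).
Relative gaps: 0.8148, 0.3333, 0.2222, 0.0370; sum = 1.407407.
I averages over the q = 4 poor units only: 1.407407 / 4 = 0.352.

0.352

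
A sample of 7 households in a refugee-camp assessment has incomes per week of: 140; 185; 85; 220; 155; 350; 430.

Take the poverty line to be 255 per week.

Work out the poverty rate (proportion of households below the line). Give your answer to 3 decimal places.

5 of the 7 households have income below 255.
H = 5/7 = 0.714.

0.714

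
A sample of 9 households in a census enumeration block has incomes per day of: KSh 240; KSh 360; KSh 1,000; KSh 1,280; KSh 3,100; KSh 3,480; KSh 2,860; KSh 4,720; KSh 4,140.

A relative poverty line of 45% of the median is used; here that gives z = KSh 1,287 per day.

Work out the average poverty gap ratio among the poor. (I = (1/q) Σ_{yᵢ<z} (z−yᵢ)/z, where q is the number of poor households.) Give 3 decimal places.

Below z: KSh 240, KSh 360, KSh 1,000, KSh 1,280 (q = 4 of N = 9).
Relative gaps: 0.8135, 0.7203, 0.2230, 0.0054; sum = 1.762238.
I averages over the q = 4 poor units only: 1.762238 / 4 = 0.441.

0.441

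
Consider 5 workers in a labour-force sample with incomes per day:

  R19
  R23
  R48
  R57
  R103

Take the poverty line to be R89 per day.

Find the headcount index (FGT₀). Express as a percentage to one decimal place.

80.0%

4 of the 5 workers have income below R89.
H = 4/5 = 80.0%.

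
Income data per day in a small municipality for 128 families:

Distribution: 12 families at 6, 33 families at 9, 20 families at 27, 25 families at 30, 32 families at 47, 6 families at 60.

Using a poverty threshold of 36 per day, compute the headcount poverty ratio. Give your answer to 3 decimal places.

0.703

90 of the 128 families have income below 36.
H = 90/128 = 0.703.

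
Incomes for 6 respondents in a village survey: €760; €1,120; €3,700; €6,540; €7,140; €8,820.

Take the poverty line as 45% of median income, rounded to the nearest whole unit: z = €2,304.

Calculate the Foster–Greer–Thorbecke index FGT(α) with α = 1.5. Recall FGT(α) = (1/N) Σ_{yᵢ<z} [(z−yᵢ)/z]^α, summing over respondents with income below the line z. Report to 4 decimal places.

Below the line: €760, €1,120 (q = 2 of N = 6).
Relative gaps: (2304−760)/2304 = 0.6701; (2304−1120)/2304 = 0.5139.
Raised to α = 1.5: 0.54859; 0.36839.
Sum = 0.916976; FGT(1.5) = 0.916976 / 6 = 0.1528.

0.1528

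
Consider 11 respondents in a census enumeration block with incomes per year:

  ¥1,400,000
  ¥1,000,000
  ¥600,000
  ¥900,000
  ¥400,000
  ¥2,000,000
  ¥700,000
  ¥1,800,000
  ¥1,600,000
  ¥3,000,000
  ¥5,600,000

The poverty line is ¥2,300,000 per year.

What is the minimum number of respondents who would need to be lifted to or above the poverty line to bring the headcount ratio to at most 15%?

8

Currently q = 9 of N = 11 are below the line (H = 0.818).
A headcount ratio of at most 15% allows at most ⌊0.15 × 11⌋ = 1 poor respondents.
So at least 9 − 1 = 8 must be lifted.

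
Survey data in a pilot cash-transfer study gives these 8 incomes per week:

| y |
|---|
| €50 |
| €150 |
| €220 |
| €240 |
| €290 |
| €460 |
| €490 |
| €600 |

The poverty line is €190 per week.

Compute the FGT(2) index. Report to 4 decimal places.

0.0734

Incomes under z: €50, €150 (q = 2 of N = 8).
Shortfall ratios: (190−50)/190 = 0.7368; (190−150)/190 = 0.2105.
Squared: 0.5429; 0.0443.
Sum = 0.587258; P₂ = 0.587258 / 8 = 0.0734.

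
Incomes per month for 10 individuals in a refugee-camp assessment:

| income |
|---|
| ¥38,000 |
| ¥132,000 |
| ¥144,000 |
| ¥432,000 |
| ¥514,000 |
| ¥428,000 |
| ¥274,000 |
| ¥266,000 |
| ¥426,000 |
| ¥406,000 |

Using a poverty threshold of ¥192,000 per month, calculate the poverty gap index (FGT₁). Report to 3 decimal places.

Below the line: ¥38,000, ¥132,000, ¥144,000 (q = 3 of N = 10).
Gap ratios (z−y)/z: (192000−38000)/192000 = 0.8021; (192000−132000)/192000 = 0.3125; (192000−144000)/192000 = 0.2500.
Sum of shortfalls = 1.364583; P₁ averages over all N: 1.364583 / 10 = 0.136.

0.136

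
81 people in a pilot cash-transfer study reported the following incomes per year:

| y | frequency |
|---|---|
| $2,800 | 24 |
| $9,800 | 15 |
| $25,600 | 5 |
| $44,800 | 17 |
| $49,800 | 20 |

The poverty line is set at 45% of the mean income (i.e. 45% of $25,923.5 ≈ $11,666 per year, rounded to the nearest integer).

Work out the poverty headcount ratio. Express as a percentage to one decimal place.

39 of the 81 people have income below $11,666.
H = 39/81 = 48.1%.

48.1%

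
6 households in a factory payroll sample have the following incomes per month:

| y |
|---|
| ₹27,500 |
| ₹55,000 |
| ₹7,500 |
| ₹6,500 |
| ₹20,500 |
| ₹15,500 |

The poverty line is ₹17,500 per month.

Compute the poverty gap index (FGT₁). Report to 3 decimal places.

Poor units: ₹6,500, ₹7,500, ₹15,500 (q = 3 of N = 6).
Normalized shortfalls: (17500−6500)/17500 = 0.6286; (17500−7500)/17500 = 0.5714; (17500−15500)/17500 = 0.1143.
Sum of shortfalls = 1.314286; P₁ averages over all N: 1.314286 / 6 = 0.219.

0.219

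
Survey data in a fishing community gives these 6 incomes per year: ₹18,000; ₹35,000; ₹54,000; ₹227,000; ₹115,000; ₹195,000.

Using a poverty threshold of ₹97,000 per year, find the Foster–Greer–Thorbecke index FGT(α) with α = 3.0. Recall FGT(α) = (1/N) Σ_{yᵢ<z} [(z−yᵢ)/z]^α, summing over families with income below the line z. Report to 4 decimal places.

Below the line: ₹18,000, ₹35,000, ₹54,000 (q = 3 of N = 6).
Gap ratios (z−y)/z: (97000−18000)/97000 = 0.8144; (97000−35000)/97000 = 0.6392; (97000−54000)/97000 = 0.4433.
Raised to α = 3.0: 0.54021; 0.26113; 0.08711.
Sum = 0.888461; FGT(3.0) = 0.888461 / 6 = 0.1481.

0.1481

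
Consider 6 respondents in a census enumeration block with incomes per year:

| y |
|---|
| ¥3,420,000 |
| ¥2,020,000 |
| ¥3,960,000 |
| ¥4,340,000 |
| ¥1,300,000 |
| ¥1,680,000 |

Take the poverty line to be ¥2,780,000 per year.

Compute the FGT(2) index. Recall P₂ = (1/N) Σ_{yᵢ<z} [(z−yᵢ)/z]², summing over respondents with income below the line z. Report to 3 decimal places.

Poor units: ¥1,300,000, ¥1,680,000, ¥2,020,000 (q = 3 of N = 6).
Shortfall ratios: (2780000−1300000)/2780000 = 0.5324; (2780000−1680000)/2780000 = 0.3957; (2780000−2020000)/2780000 = 0.2734.
Squared: 0.2834; 0.1566; 0.0747.
Sum = 0.514725; P₂ = 0.514725 / 6 = 0.086.

0.086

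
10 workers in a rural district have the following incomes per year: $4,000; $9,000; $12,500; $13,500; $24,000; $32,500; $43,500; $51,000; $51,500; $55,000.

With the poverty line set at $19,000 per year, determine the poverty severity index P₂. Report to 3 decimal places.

0.110

Below z: $4,000, $9,000, $12,500, $13,500 (q = 4 of N = 10).
Normalized shortfalls: (19000−4000)/19000 = 0.7895; (19000−9000)/19000 = 0.5263; (19000−12500)/19000 = 0.3421; (19000−13500)/19000 = 0.2895.
Squared: 0.6233; 0.2770; 0.1170; 0.0838.
Sum = 1.101108; P₂ = 1.101108 / 10 = 0.110.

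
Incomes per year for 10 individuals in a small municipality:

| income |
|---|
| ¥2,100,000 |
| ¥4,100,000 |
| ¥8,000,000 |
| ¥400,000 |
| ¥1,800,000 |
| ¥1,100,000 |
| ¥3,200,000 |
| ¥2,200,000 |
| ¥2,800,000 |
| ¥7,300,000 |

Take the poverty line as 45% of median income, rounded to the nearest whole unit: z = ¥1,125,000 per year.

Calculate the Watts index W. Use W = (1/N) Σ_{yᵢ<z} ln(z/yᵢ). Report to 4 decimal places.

0.1057

Below z: ¥400,000, ¥1,100,000 (q = 2 of N = 10).
Log shortfalls: ln(1125000/400000) = 1.0341; ln(1125000/1100000) = 0.0225.
W = 1.056547 / 10 = 0.1057.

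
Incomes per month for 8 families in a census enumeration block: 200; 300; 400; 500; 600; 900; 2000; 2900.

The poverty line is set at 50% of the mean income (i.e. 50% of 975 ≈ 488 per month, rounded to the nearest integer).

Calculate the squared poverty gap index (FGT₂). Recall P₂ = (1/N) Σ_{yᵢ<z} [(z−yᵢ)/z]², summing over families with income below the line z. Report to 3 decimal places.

0.066

Below z: 200, 300, 400 (q = 3 of N = 8).
Gap ratios (z−y)/z: (488−200)/488 = 0.5902; (488−300)/488 = 0.3852; (488−400)/488 = 0.1803.
Squared: 0.3483; 0.1484; 0.0325.
Sum = 0.529226; P₂ = 0.529226 / 8 = 0.066.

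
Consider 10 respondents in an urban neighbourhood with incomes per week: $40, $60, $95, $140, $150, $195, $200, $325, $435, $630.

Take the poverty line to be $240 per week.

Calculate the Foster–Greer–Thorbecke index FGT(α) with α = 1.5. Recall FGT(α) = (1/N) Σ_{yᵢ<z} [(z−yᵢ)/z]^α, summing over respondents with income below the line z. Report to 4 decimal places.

Poor units: $40, $60, $95, $140, $150, $195, $200 (q = 7 of N = 10).
Gap ratios (z−y)/z: (240−40)/240 = 0.8333; (240−60)/240 = 0.7500; (240−95)/240 = 0.6042; (240−140)/240 = 0.4167; (240−150)/240 = 0.3750; (240−195)/240 = 0.1875; (240−200)/240 = 0.1667.
Raised to α = 1.5: 0.76073; 0.64952; 0.46961; 0.26896; 0.22964; 0.08119; 0.06804.
Sum = 2.527681; FGT(1.5) = 2.527681 / 10 = 0.2528.

0.2528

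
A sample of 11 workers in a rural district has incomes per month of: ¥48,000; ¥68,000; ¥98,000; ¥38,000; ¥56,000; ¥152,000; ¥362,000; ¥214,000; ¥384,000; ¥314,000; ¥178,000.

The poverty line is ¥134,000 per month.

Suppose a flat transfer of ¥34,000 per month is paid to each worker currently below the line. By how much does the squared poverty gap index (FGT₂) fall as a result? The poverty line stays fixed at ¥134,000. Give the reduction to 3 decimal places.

Before: below the line — ¥38,000, ¥48,000, ¥56,000, ¥68,000, ¥98,000; squared poverty gap index (FGT₂) = 0.14352.
After the ¥34,000 transfer: below the line — ¥72,000, ¥82,000, ¥90,000, ¥102,000, ¥132,000; squared poverty gap index (FGT₂) = 0.04816.
Reduction = 0.14352 − 0.04816 = 0.095.

0.095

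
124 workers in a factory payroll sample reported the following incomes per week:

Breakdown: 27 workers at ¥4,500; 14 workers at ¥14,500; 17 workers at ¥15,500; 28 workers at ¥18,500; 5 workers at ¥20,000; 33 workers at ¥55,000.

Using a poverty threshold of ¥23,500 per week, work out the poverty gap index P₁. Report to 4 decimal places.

0.3200

Poor units: 27×¥4,500, 14×¥14,500, 17×¥15,500, 28×¥18,500, 5×¥20,000 (q = 91 of N = 124).
Relative gaps: (23500−4500)/23500 = 0.8085 (×27); (23500−14500)/23500 = 0.3830 (×14); (23500−15500)/23500 = 0.3404 (×17); (23500−18500)/23500 = 0.2128 (×28); (23500−20000)/23500 = 0.1489 (×5).
Σ = 39.680851. Dividing by the full population N = 124 gives P₁ = 0.3200.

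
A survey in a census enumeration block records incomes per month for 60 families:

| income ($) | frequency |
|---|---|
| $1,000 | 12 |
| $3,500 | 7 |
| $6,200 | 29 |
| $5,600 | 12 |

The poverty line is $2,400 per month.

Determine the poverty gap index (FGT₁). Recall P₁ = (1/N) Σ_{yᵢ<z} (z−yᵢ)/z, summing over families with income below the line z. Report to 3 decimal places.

Below the line: 12×$1,000 (q = 12 of N = 60).
Normalized shortfalls: (2400−1000)/2400 = 0.5833 (×12).
Σ = 7.000000. Dividing by the full population N = 60 gives P₁ = 0.117.

0.117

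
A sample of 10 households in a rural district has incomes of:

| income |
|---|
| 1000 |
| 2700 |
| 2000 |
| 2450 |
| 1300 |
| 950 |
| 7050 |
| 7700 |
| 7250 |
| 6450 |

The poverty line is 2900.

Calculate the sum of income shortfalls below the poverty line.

Incomes under z: 950, 1000, 1300, 2000, 2450, 2700 (q = 6 of N = 10).
Individual gaps: 2900−950 = 1950; 2900−1000 = 1900; 2900−1300 = 1600; 2900−2000 = 900; 2900−2450 = 450; 2900−2700 = 200.
Aggregate gap = 7000.

7000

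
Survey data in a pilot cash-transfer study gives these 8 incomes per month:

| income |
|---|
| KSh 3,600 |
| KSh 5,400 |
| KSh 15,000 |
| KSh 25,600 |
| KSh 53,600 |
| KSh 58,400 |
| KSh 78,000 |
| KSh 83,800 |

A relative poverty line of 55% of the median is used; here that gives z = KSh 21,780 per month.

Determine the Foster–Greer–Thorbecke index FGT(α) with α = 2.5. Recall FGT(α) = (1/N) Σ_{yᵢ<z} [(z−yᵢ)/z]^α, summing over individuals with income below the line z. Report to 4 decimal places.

Incomes under z: KSh 3,600, KSh 5,400, KSh 15,000 (q = 3 of N = 8).
Gap ratios (z−y)/z: (21780−3600)/21780 = 0.8347; (21780−5400)/21780 = 0.7521; (21780−15000)/21780 = 0.3113.
Raised to α = 2.5: 0.63656; 0.49050; 0.05407.
Sum = 1.181129; FGT(2.5) = 1.181129 / 8 = 0.1476.

0.1476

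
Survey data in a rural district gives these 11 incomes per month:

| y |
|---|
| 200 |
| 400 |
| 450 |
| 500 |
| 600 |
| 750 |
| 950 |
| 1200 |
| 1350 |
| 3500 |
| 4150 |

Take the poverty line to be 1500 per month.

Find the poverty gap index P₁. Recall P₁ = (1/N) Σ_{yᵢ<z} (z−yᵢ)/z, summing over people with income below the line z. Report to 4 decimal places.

0.4303

Poor units: 200, 400, 450, 500, 600, 750, 950, 1200, 1350 (q = 9 of N = 11).
Relative gaps: (1500−200)/1500 = 0.8667; (1500−400)/1500 = 0.7333; (1500−450)/1500 = 0.7000; (1500−500)/1500 = 0.6667; (1500−600)/1500 = 0.6000; (1500−750)/1500 = 0.5000; (1500−950)/1500 = 0.3667; (1500−1200)/1500 = 0.2000; (1500−1350)/1500 = 0.1000.
Sum of shortfalls = 4.733333; P₁ averages over all N: 4.733333 / 11 = 0.4303.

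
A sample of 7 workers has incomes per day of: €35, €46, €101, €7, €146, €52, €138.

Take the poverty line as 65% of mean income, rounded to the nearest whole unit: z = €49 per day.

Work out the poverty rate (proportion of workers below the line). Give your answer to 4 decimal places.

3 of the 7 workers have income below €49.
H = 3/7 = 0.4286.

0.4286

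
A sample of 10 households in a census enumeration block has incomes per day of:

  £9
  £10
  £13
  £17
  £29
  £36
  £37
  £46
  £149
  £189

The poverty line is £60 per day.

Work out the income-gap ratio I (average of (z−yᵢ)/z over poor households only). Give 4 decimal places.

0.5896

Incomes under z: £9, £10, £13, £17, £29, £36, £37, £46 (q = 8 of N = 10).
Relative gaps: 0.8500, 0.8333, 0.7833, 0.7167, 0.5167, 0.4000, 0.3833, 0.2333; sum = 4.716667.
I averages over the q = 8 poor units only: 4.716667 / 8 = 0.5896.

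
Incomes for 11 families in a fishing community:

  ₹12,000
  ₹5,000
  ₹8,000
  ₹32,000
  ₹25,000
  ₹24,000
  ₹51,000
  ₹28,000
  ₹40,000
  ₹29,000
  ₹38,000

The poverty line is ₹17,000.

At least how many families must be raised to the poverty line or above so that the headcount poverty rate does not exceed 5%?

3

3 of the 11 families are poor, so H = 3/11 = 0.273.
A headcount ratio of at most 5% allows at most ⌊0.05 × 11⌋ = 0 poor families.
So at least 3 − 0 = 3 must be lifted.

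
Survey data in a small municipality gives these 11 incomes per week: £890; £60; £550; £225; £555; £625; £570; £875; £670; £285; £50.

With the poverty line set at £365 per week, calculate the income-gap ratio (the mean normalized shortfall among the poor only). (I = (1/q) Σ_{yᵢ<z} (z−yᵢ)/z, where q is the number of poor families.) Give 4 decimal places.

0.5753

Incomes under z: £50, £60, £225, £285 (q = 4 of N = 11).
Shortfall ratios (z−y)/z: 0.8630, 0.8356, 0.3836, 0.2192; sum = 2.301370.
I averages over the q = 4 poor units only: 2.301370 / 4 = 0.5753.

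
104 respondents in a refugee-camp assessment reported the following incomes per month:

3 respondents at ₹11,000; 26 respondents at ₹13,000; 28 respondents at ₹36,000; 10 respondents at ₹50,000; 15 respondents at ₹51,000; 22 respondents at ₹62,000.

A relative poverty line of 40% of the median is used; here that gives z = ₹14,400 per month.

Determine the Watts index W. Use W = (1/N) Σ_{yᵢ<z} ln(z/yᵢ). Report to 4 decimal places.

0.0333

Below z: 3×₹11,000, 26×₹13,000 (q = 29 of N = 104).
Log shortfalls: ln(14400/11000) = 0.2693 (×3); ln(14400/13000) = 0.1023 (×26).
W = 3.467249 / 104 = 0.0333.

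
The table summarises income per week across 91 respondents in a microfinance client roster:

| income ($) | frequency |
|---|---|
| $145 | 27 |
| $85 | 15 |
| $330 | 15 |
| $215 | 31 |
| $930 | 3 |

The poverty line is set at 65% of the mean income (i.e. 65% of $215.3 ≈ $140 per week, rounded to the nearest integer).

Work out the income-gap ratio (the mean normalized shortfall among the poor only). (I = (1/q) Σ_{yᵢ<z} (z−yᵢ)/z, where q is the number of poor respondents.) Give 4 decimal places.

0.3929

Below the line: 15×$85 (q = 15 of N = 91).
Relative gaps: 0.3929 (×15); sum = 5.892857.
The income-gap ratio divides by q (the poor only): 5.892857 / 15 = 0.3929.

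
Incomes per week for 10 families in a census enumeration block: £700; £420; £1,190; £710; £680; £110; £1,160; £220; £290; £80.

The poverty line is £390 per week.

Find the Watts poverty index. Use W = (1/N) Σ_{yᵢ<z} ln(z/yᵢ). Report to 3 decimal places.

Poor units: £80, £110, £220, £290 (q = 4 of N = 10).
Log shortfalls: ln(390/80) = 1.5841; ln(390/110) = 1.2657; ln(390/220) = 0.5725; ln(390/290) = 0.2963.
W = 3.718571 / 10 = 0.372.

0.372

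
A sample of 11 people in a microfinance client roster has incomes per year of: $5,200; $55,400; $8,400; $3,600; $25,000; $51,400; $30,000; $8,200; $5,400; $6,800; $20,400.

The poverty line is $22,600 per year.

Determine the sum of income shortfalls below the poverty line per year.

Below the line: $3,600, $5,200, $5,400, $6,800, $8,200, $8,400, $20,400 (q = 7 of N = 11).
Individual gaps: 22600−3600 = 19000; 22600−5200 = 17400; 22600−5400 = 17200; 22600−6800 = 15800; 22600−8200 = 14400; 22600−8400 = 14200; 22600−20400 = 2200.
Aggregate gap = $100,200.

$100,200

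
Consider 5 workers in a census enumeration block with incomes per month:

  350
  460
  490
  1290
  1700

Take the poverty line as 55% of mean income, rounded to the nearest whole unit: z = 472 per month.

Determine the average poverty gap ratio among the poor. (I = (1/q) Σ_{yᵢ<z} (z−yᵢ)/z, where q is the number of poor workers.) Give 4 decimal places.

Below the line: 350, 460 (q = 2 of N = 5).
Shortfall ratios (z−y)/z: 0.2585, 0.0254; sum = 0.283898.
I averages over the q = 2 poor units only: 0.283898 / 2 = 0.1419.

0.1419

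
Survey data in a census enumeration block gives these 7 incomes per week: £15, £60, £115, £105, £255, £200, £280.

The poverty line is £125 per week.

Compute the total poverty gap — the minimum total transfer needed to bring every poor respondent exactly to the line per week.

Below the line: £15, £60, £105, £115 (q = 4 of N = 7).
Individual gaps: 125−15 = 110; 125−60 = 65; 125−105 = 20; 125−115 = 10.
Aggregate gap = £205.

£205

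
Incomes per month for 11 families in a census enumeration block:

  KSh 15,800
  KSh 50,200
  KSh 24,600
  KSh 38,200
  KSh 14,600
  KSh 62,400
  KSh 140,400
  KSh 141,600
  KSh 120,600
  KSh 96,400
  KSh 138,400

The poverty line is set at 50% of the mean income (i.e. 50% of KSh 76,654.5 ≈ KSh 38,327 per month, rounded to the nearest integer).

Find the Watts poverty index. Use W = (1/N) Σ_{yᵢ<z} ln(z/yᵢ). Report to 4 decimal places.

0.2089

Below the line: KSh 14,600, KSh 15,800, KSh 24,600, KSh 38,200 (q = 4 of N = 11).
ln(z/y) terms: ln(38327/14600) = 0.9651; ln(38327/15800) = 0.8861; ln(38327/24600) = 0.4434; ln(38327/38200) = 0.0033.
W = 2.298005 / 11 = 0.2089.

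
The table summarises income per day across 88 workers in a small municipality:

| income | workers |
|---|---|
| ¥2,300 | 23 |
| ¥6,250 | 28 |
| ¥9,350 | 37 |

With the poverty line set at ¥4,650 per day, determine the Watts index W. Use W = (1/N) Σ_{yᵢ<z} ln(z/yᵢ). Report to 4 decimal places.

Incomes under z: 23×¥2,300 (q = 23 of N = 88).
Log shortfalls: ln(4650/2300) = 0.7040 (×23).
W = 16.191036 / 88 = 0.1840.

0.1840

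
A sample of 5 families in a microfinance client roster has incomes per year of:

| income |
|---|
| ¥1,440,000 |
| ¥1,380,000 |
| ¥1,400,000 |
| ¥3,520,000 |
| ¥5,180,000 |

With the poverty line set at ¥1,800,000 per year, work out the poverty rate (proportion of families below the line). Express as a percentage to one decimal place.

3 of the 5 families have income below ¥1,800,000.
H = 3/5 = 60.0%.

60.0%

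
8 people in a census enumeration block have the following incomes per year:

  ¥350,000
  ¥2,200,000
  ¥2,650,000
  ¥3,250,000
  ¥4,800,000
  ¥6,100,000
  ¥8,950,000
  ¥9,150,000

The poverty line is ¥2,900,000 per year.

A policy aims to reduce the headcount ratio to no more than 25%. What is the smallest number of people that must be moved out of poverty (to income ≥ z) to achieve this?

3 of the 8 people are poor, so H = 3/8 = 0.375.
A headcount ratio of at most 25% allows at most ⌊0.25 × 8⌋ = 2 poor people.
So at least 3 − 2 = 1 must be lifted.

1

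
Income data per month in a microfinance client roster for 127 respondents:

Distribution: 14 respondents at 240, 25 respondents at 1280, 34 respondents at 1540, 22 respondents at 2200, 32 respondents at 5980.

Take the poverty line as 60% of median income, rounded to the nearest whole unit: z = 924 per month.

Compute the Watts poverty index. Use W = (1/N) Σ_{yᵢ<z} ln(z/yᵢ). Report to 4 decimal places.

Below the line: 14×240 (q = 14 of N = 127).
ln(z/y) terms: ln(924/240) = 1.3481 (×14).
W = 18.873024 / 127 = 0.1486.

0.1486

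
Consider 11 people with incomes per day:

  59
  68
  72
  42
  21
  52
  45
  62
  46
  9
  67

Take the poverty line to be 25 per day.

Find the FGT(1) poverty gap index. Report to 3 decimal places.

0.073

Poor units: 9, 21 (q = 2 of N = 11).
Shortfall ratios: (25−9)/25 = 0.6400; (25−21)/25 = 0.1600.
Sum of shortfalls = 0.800000; P₁ averages over all N: 0.800000 / 11 = 0.073.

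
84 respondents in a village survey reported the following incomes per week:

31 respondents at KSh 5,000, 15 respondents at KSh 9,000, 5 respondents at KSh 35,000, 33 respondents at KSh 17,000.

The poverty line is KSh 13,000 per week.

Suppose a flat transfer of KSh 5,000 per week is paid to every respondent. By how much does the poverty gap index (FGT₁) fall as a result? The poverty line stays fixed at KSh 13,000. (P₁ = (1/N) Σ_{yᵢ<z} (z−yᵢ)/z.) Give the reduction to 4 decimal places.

Before: below the line — 31×KSh 5,000, 15×KSh 9,000; poverty gap index (FGT₁) = 0.282051.
After the KSh 5,000 transfer: below the line — 31×KSh 10,000; poverty gap index (FGT₁) = 0.085165.
Reduction = 0.282051 − 0.085165 = 0.1969.

0.1969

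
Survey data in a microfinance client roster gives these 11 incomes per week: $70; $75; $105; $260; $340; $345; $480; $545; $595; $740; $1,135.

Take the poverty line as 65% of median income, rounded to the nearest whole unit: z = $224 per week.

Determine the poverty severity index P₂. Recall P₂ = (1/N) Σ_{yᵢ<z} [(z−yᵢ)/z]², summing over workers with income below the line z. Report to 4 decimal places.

Incomes under z: $70, $75, $105 (q = 3 of N = 11).
Shortfall ratios: (224−70)/224 = 0.6875; (224−75)/224 = 0.6652; (224−105)/224 = 0.5312.
Squared: 0.4727; 0.4425; 0.2822.
Sum = 1.197345; P₂ = 1.197345 / 11 = 0.1088.

0.1088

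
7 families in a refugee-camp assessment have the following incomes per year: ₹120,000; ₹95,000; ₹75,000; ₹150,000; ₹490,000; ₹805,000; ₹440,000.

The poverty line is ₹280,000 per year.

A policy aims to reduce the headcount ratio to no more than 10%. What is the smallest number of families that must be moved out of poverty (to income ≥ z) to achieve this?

4

4 of the 7 families are poor, so H = 4/7 = 0.571.
A headcount ratio of at most 10% allows at most ⌊0.10 × 7⌋ = 0 poor families.
So at least 4 − 0 = 4 must be lifted.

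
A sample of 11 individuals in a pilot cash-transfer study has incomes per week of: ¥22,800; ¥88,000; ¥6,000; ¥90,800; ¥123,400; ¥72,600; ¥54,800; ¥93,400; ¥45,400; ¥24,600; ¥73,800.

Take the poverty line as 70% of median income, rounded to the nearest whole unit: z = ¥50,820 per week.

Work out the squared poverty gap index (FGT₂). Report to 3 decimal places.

0.124

Poor units: ¥6,000, ¥22,800, ¥24,600, ¥45,400 (q = 4 of N = 11).
Relative gaps: (50820−6000)/50820 = 0.8819; (50820−22800)/50820 = 0.5514; (50820−24600)/50820 = 0.5159; (50820−45400)/50820 = 0.1067.
Squared: 0.7778; 0.3040; 0.2662; 0.0114.
Sum = 1.359374; P₂ = 1.359374 / 11 = 0.124.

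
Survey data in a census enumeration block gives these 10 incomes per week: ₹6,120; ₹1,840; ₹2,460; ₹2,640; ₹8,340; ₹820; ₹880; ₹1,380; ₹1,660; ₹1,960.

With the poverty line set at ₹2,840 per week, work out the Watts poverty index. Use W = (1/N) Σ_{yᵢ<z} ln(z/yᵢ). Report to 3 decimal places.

0.469

Poor units: ₹820, ₹880, ₹1,380, ₹1,660, ₹1,840, ₹1,960, ₹2,460, ₹2,640 (q = 8 of N = 10).
Log gaps: ln(2840/820) = 1.2423; ln(2840/880) = 1.1716; ln(2840/1380) = 0.7217; ln(2840/1660) = 0.5370; ln(2840/1840) = 0.4340; ln(2840/1960) = 0.3709; ln(2840/2460) = 0.1436; ln(2840/2640) = 0.0730.
W = 4.694165 / 10 = 0.469.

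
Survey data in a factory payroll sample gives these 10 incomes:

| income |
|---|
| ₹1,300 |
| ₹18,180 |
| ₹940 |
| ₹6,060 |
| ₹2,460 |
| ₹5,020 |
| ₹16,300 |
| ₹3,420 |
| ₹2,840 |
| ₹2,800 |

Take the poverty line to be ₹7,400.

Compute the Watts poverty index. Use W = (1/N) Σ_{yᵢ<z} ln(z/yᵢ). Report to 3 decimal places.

0.819

Below the line: ₹940, ₹1,300, ₹2,460, ₹2,800, ₹2,840, ₹3,420, ₹5,020, ₹6,060 (q = 8 of N = 10).
Log gaps: ln(7400/940) = 2.0634; ln(7400/1300) = 1.7391; ln(7400/2460) = 1.1013; ln(7400/2800) = 0.9719; ln(7400/2840) = 0.9577; ln(7400/3420) = 0.7718; ln(7400/5020) = 0.3881; ln(7400/6060) = 0.1998.
W = 8.192986 / 10 = 0.819.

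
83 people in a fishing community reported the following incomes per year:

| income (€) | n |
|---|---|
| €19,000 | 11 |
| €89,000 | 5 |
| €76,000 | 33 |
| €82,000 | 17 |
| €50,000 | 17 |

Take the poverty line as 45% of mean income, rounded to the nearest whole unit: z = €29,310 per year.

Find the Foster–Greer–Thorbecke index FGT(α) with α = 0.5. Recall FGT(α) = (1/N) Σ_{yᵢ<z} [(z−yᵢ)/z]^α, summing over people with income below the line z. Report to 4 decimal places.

0.0786

Poor units: 11×€19,000 (q = 11 of N = 83).
Shortfall ratios: (29310−19000)/29310 = 0.3518 (×11).
Raised to α = 0.5: 0.59309 (×11).
Sum = 6.524002; FGT(0.5) = 6.524002 / 83 = 0.0786.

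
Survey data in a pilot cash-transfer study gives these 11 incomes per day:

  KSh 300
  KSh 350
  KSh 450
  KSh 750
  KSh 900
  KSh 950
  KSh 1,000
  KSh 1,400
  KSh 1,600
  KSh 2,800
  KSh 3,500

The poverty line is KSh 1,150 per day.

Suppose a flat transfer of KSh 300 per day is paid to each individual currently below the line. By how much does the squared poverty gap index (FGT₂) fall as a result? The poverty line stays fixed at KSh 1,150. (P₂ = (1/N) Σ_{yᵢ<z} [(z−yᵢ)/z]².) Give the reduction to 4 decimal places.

0.0973

Before: below the line — KSh 300, KSh 350, KSh 450, KSh 750, KSh 900, KSh 950, KSh 1,000; squared poverty gap index (FGT₂) = 0.146932.
After the KSh 300 transfer: below the line — KSh 600, KSh 650, KSh 750, KSh 1,050; squared poverty gap index (FGT₂) = 0.049665.
Reduction = 0.146932 − 0.049665 = 0.0973.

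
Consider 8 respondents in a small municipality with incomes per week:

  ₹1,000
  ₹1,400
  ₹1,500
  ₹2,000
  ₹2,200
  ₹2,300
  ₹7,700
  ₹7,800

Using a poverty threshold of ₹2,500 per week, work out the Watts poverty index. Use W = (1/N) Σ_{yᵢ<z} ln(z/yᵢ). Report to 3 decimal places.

Below the line: ₹1,000, ₹1,400, ₹1,500, ₹2,000, ₹2,200, ₹2,300 (q = 6 of N = 8).
ln(z/y) terms: ln(2500/1000) = 0.9163; ln(2500/1400) = 0.5798; ln(2500/1500) = 0.5108; ln(2500/2000) = 0.2231; ln(2500/2200) = 0.1278; ln(2500/2300) = 0.0834.
W = 2.441293 / 8 = 0.305.

0.305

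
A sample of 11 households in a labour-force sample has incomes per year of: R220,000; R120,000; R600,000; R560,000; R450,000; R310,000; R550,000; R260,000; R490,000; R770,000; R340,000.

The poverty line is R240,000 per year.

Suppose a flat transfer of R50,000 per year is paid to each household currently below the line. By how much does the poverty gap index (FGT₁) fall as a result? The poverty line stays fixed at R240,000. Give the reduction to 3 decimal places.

0.027

Before: below the line — R120,000, R220,000; poverty gap index (FGT₁) = 0.05303.
After the R50,000 transfer: below the line — R170,000; poverty gap index (FGT₁) = 0.02652.
Reduction = 0.05303 − 0.02652 = 0.027.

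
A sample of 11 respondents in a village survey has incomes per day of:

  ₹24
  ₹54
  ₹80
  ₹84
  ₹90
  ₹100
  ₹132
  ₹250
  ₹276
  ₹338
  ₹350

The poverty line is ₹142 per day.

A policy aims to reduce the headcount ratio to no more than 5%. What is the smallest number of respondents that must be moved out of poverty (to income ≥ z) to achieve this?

7 of the 11 respondents are poor, so H = 7/11 = 0.636.
A headcount ratio of at most 5% allows at most ⌊0.05 × 11⌋ = 0 poor respondents.
So at least 7 − 0 = 7 must be lifted.

7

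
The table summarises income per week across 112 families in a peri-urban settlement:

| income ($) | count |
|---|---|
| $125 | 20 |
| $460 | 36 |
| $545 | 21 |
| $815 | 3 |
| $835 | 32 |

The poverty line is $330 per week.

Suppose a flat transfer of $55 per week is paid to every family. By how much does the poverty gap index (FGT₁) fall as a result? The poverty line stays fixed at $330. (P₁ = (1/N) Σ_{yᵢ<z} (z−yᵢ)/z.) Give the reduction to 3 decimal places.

Before: below the line — 20×$125; poverty gap index (FGT₁) = 0.11093.
After the $55 transfer: below the line — 20×$180; poverty gap index (FGT₁) = 0.08117.
Reduction = 0.11093 − 0.08117 = 0.030.

0.030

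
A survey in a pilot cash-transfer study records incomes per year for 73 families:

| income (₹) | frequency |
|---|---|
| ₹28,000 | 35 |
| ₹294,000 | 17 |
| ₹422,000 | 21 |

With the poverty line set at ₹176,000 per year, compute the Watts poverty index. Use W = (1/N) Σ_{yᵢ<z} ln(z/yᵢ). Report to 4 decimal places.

Below the line: 35×₹28,000 (q = 35 of N = 73).
Log shortfalls: ln(176000/28000) = 1.8383 (×35).
W = 64.339782 / 73 = 0.8814.

0.8814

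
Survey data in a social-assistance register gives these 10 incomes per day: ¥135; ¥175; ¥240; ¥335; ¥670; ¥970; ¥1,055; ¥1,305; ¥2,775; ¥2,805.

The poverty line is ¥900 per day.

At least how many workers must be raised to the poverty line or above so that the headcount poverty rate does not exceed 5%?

5

5 of the 10 workers are poor, so H = 5/10 = 0.500.
A headcount ratio of at most 5% allows at most ⌊0.05 × 10⌋ = 0 poor workers.
So at least 5 − 0 = 5 must be lifted.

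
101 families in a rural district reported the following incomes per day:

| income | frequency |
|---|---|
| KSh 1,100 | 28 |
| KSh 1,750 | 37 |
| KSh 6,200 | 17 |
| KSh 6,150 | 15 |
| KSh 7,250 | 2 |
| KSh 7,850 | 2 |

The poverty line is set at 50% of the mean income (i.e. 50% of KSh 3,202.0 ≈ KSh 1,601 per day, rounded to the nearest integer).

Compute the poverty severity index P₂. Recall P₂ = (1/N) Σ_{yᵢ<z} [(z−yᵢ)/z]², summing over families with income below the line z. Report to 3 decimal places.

Poor units: 28×KSh 1,100 (q = 28 of N = 101).
Shortfall ratios: (1601−1100)/1601 = 0.3129 (×28).
Squared: 0.0979 (×28).
Sum = 2.741895; P₂ = 2.741895 / 101 = 0.027.

0.027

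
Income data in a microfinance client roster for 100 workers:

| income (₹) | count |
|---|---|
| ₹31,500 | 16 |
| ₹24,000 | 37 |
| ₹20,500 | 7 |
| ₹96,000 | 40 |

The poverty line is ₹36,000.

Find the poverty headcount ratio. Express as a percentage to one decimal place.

60.0%

60 of the 100 workers have income below ₹36,000.
H = 60/100 = 60.0%.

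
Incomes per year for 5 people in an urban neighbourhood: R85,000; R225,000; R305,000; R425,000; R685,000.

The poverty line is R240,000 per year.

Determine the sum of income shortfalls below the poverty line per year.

R170,000

Poor units: R85,000, R225,000 (q = 2 of N = 5).
Individual gaps: 240000−85000 = 155000; 240000−225000 = 15000.
Aggregate gap = R170,000.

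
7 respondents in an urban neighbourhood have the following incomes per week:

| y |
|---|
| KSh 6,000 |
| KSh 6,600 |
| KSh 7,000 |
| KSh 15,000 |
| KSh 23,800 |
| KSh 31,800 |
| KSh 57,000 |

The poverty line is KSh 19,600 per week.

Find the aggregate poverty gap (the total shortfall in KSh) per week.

Incomes under z: KSh 6,000, KSh 6,600, KSh 7,000, KSh 15,000 (q = 4 of N = 7).
Individual gaps: 19600−6000 = 13600; 19600−6600 = 13000; 19600−7000 = 12600; 19600−15000 = 4600.
Aggregate gap = KSh 43,800.

KSh 43,800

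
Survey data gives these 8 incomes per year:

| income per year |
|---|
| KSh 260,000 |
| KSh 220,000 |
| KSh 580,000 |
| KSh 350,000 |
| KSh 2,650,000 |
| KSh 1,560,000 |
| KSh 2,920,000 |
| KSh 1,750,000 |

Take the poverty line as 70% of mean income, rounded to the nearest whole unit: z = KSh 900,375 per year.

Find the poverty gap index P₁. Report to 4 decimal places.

0.3042

Incomes under z: KSh 220,000, KSh 260,000, KSh 350,000, KSh 580,000 (q = 4 of N = 8).
Normalized shortfalls: (900375−220000)/900375 = 0.7557; (900375−260000)/900375 = 0.7112; (900375−350000)/900375 = 0.6113; (900375−580000)/900375 = 0.3558.
Σ = 2.433986. Dividing by the full population N = 8 gives P₁ = 0.3042.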